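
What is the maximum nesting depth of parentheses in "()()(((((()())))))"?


Input: "()()(((((()())))))"
Tracking depth:
  Position 0 '(': depth becomes 1
  Position 1 ')': depth becomes 0
  Position 2 '(': depth becomes 1
  Position 3 ')': depth becomes 0
  Position 4 '(': depth becomes 1
  Position 5 '(': depth becomes 2
  Position 6 '(': depth becomes 3
  Position 7 '(': depth becomes 4
  Position 8 '(': depth becomes 5
  Position 9 '(': depth becomes 6
  Position 10 ')': depth becomes 5
  Position 11 '(': depth becomes 6
  Position 12 ')': depth becomes 5
  Position 13 ')': depth becomes 4
  Position 14 ')': depth becomes 3
  Position 15 ')': depth becomes 2
  Position 16 ')': depth becomes 1
  Position 17 ')': depth becomes 0
Maximum depth reached: 6

6


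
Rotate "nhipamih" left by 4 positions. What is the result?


Input: "nhipamih", rotate left by 4
First 4 characters: "nhip"
Remaining characters: "amih"
Concatenate remaining + first: "amih" + "nhip" = "amihnhip"

amihnhip


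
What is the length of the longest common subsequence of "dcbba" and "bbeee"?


LCS of "dcbba" and "bbeee"
DP table:
           b    b    e    e    e
      0    0    0    0    0    0
  d   0    0    0    0    0    0
  c   0    0    0    0    0    0
  b   0    1    1    1    1    1
  b   0    1    2    2    2    2
  a   0    1    2    2    2    2
LCS length = dp[5][5] = 2

2


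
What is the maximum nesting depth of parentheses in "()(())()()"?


Input: "()(())()()"
Tracking depth:
  Position 0 '(': depth becomes 1
  Position 1 ')': depth becomes 0
  Position 2 '(': depth becomes 1
  Position 3 '(': depth becomes 2
  Position 4 ')': depth becomes 1
  Position 5 ')': depth becomes 0
  Position 6 '(': depth becomes 1
  Position 7 ')': depth becomes 0
  Position 8 '(': depth becomes 1
  Position 9 ')': depth becomes 0
Maximum depth reached: 2

2


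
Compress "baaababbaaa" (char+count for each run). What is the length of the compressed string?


Input: baaababbaaa
Runs:
  'b' x 1 => "b1"
  'a' x 3 => "a3"
  'b' x 1 => "b1"
  'a' x 1 => "a1"
  'b' x 2 => "b2"
  'a' x 3 => "a3"
Compressed: "b1a3b1a1b2a3"
Compressed length: 12

12


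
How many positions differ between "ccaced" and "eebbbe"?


Comparing "ccaced" and "eebbbe" position by position:
  Position 0: 'c' vs 'e' => DIFFER
  Position 1: 'c' vs 'e' => DIFFER
  Position 2: 'a' vs 'b' => DIFFER
  Position 3: 'c' vs 'b' => DIFFER
  Position 4: 'e' vs 'b' => DIFFER
  Position 5: 'd' vs 'e' => DIFFER
Positions that differ: 6

6


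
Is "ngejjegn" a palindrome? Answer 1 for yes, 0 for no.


Input: ngejjegn
Reversed: ngejjegn
  Compare pos 0 ('n') with pos 7 ('n'): match
  Compare pos 1 ('g') with pos 6 ('g'): match
  Compare pos 2 ('e') with pos 5 ('e'): match
  Compare pos 3 ('j') with pos 4 ('j'): match
Result: palindrome

1


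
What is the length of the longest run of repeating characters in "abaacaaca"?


Input: "abaacaaca"
Scanning for longest run:
  Position 1 ('b'): new char, reset run to 1
  Position 2 ('a'): new char, reset run to 1
  Position 3 ('a'): continues run of 'a', length=2
  Position 4 ('c'): new char, reset run to 1
  Position 5 ('a'): new char, reset run to 1
  Position 6 ('a'): continues run of 'a', length=2
  Position 7 ('c'): new char, reset run to 1
  Position 8 ('a'): new char, reset run to 1
Longest run: 'a' with length 2

2


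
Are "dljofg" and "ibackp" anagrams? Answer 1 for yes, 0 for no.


Strings: "dljofg", "ibackp"
Sorted first:  dfgjlo
Sorted second: abcikp
Differ at position 0: 'd' vs 'a' => not anagrams

0


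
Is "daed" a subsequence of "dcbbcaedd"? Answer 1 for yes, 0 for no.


Check if "daed" is a subsequence of "dcbbcaedd"
Greedy scan:
  Position 0 ('d'): matches sub[0] = 'd'
  Position 1 ('c'): no match needed
  Position 2 ('b'): no match needed
  Position 3 ('b'): no match needed
  Position 4 ('c'): no match needed
  Position 5 ('a'): matches sub[1] = 'a'
  Position 6 ('e'): matches sub[2] = 'e'
  Position 7 ('d'): matches sub[3] = 'd'
  Position 8 ('d'): no match needed
All 4 characters matched => is a subsequence

1


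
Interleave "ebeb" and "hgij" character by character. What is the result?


Interleaving "ebeb" and "hgij":
  Position 0: 'e' from first, 'h' from second => "eh"
  Position 1: 'b' from first, 'g' from second => "bg"
  Position 2: 'e' from first, 'i' from second => "ei"
  Position 3: 'b' from first, 'j' from second => "bj"
Result: ehbgeibj

ehbgeibj


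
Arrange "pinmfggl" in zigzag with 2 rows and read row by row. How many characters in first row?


Zigzag "pinmfggl" into 2 rows:
Placing characters:
  'p' => row 0
  'i' => row 1
  'n' => row 0
  'm' => row 1
  'f' => row 0
  'g' => row 1
  'g' => row 0
  'l' => row 1
Rows:
  Row 0: "pnfg"
  Row 1: "imgl"
First row length: 4

4


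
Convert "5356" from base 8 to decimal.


Input: "5356" in base 8
Positional expansion:
  Digit '5' (value 5) x 8^3 = 2560
  Digit '3' (value 3) x 8^2 = 192
  Digit '5' (value 5) x 8^1 = 40
  Digit '6' (value 6) x 8^0 = 6
Sum = 2798

2798


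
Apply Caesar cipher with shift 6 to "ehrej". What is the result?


Caesar cipher: shift "ehrej" by 6
  'e' (pos 4) + 6 = pos 10 = 'k'
  'h' (pos 7) + 6 = pos 13 = 'n'
  'r' (pos 17) + 6 = pos 23 = 'x'
  'e' (pos 4) + 6 = pos 10 = 'k'
  'j' (pos 9) + 6 = pos 15 = 'p'
Result: knxkp

knxkp


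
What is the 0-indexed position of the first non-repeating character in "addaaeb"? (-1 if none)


Input: addaaeb
Character frequencies:
  'a': 3
  'b': 1
  'd': 2
  'e': 1
Scanning left to right for freq == 1:
  Position 0 ('a'): freq=3, skip
  Position 1 ('d'): freq=2, skip
  Position 2 ('d'): freq=2, skip
  Position 3 ('a'): freq=3, skip
  Position 4 ('a'): freq=3, skip
  Position 5 ('e'): unique! => answer = 5

5


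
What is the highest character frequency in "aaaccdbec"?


Input: aaaccdbec
Character counts:
  'a': 3
  'b': 1
  'c': 3
  'd': 1
  'e': 1
Maximum frequency: 3

3


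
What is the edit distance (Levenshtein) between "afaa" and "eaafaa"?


Computing edit distance: "afaa" -> "eaafaa"
DP table:
           e    a    a    f    a    a
      0    1    2    3    4    5    6
  a   1    1    1    2    3    4    5
  f   2    2    2    2    2    3    4
  a   3    3    2    2    3    2    3
  a   4    4    3    2    3    3    2
Edit distance = dp[4][6] = 2

2


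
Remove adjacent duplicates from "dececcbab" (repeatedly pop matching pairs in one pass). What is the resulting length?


Input: dececcbab
Stack-based adjacent duplicate removal:
  Read 'd': push. Stack: d
  Read 'e': push. Stack: de
  Read 'c': push. Stack: dec
  Read 'e': push. Stack: dece
  Read 'c': push. Stack: decec
  Read 'c': matches stack top 'c' => pop. Stack: dece
  Read 'b': push. Stack: deceb
  Read 'a': push. Stack: deceba
  Read 'b': push. Stack: decebab
Final stack: "decebab" (length 7)

7


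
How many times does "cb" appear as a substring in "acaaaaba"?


Searching for "cb" in "acaaaaba"
Scanning each position:
  Position 0: "ac" => no
  Position 1: "ca" => no
  Position 2: "aa" => no
  Position 3: "aa" => no
  Position 4: "aa" => no
  Position 5: "ab" => no
  Position 6: "ba" => no
Total occurrences: 0

0


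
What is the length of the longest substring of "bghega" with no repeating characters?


Input: "bghega"
Sliding window (track last position of each char):
  Position 0 ('b'): window [0,0] length 1 -- new best
  Position 1 ('g'): window [0,1] length 2 -- new best
  Position 2 ('h'): window [0,2] length 3 -- new best
  Position 3 ('e'): window [0,3] length 4 -- new best
  Position 4 ('g'): repeat (last at 1), move window start to 2
  Position 4 ('g'): window [2,4] length 3
  Position 5 ('a'): window [2,5] length 4
Longest substring with no repeats: "bghe" with length 4

4


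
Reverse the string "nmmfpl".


Input: nmmfpl
Reading characters right to left:
  Position 5: 'l'
  Position 4: 'p'
  Position 3: 'f'
  Position 2: 'm'
  Position 1: 'm'
  Position 0: 'n'
Reversed: lpfmmn

lpfmmn


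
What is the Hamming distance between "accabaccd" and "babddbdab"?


Comparing "accabaccd" and "babddbdab" position by position:
  Position 0: 'a' vs 'b' => differ
  Position 1: 'c' vs 'a' => differ
  Position 2: 'c' vs 'b' => differ
  Position 3: 'a' vs 'd' => differ
  Position 4: 'b' vs 'd' => differ
  Position 5: 'a' vs 'b' => differ
  Position 6: 'c' vs 'd' => differ
  Position 7: 'c' vs 'a' => differ
  Position 8: 'd' vs 'b' => differ
Total differences (Hamming distance): 9

9


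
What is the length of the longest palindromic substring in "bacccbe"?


Input: "bacccbe"
Checking substrings for palindromes:
  [2:5] "ccc" (len 3) => palindrome
  [2:4] "cc" (len 2) => palindrome
  [3:5] "cc" (len 2) => palindrome
Longest palindromic substring: "ccc" with length 3

3


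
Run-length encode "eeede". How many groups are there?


Input: eeede
Scanning for consecutive runs:
  Group 1: 'e' x 3 (positions 0-2)
  Group 2: 'd' x 1 (positions 3-3)
  Group 3: 'e' x 1 (positions 4-4)
Total groups: 3

3


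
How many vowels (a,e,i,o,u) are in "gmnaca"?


Input: gmnaca
Checking each character:
  'g' at position 0: consonant
  'm' at position 1: consonant
  'n' at position 2: consonant
  'a' at position 3: vowel (running total: 1)
  'c' at position 4: consonant
  'a' at position 5: vowel (running total: 2)
Total vowels: 2

2


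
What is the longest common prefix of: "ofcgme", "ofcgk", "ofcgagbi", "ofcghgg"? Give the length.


Words: ofcgme, ofcgk, ofcgagbi, ofcghgg
  Position 0: all 'o' => match
  Position 1: all 'f' => match
  Position 2: all 'c' => match
  Position 3: all 'g' => match
  Position 4: ('m', 'k', 'a', 'h') => mismatch, stop
LCP = "ofcg" (length 4)

4


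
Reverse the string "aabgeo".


Input: aabgeo
Reading characters right to left:
  Position 5: 'o'
  Position 4: 'e'
  Position 3: 'g'
  Position 2: 'b'
  Position 1: 'a'
  Position 0: 'a'
Reversed: oegbaa

oegbaa


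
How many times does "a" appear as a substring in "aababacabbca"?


Searching for "a" in "aababacabbca"
Scanning each position:
  Position 0: "a" => MATCH
  Position 1: "a" => MATCH
  Position 2: "b" => no
  Position 3: "a" => MATCH
  Position 4: "b" => no
  Position 5: "a" => MATCH
  Position 6: "c" => no
  Position 7: "a" => MATCH
  Position 8: "b" => no
  Position 9: "b" => no
  Position 10: "c" => no
  Position 11: "a" => MATCH
Total occurrences: 6

6


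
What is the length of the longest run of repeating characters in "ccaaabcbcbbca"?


Input: "ccaaabcbcbbca"
Scanning for longest run:
  Position 1 ('c'): continues run of 'c', length=2
  Position 2 ('a'): new char, reset run to 1
  Position 3 ('a'): continues run of 'a', length=2
  Position 4 ('a'): continues run of 'a', length=3
  Position 5 ('b'): new char, reset run to 1
  Position 6 ('c'): new char, reset run to 1
  Position 7 ('b'): new char, reset run to 1
  Position 8 ('c'): new char, reset run to 1
  Position 9 ('b'): new char, reset run to 1
  Position 10 ('b'): continues run of 'b', length=2
  Position 11 ('c'): new char, reset run to 1
  Position 12 ('a'): new char, reset run to 1
Longest run: 'a' with length 3

3


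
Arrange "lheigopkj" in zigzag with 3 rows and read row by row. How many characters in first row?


Zigzag "lheigopkj" into 3 rows:
Placing characters:
  'l' => row 0
  'h' => row 1
  'e' => row 2
  'i' => row 1
  'g' => row 0
  'o' => row 1
  'p' => row 2
  'k' => row 1
  'j' => row 0
Rows:
  Row 0: "lgj"
  Row 1: "hiok"
  Row 2: "ep"
First row length: 3

3


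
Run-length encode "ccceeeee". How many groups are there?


Input: ccceeeee
Scanning for consecutive runs:
  Group 1: 'c' x 3 (positions 0-2)
  Group 2: 'e' x 5 (positions 3-7)
Total groups: 2

2


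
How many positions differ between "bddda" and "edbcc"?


Comparing "bddda" and "edbcc" position by position:
  Position 0: 'b' vs 'e' => DIFFER
  Position 1: 'd' vs 'd' => same
  Position 2: 'd' vs 'b' => DIFFER
  Position 3: 'd' vs 'c' => DIFFER
  Position 4: 'a' vs 'c' => DIFFER
Positions that differ: 4

4


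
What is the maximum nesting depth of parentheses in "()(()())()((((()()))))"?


Input: "()(()())()((((()()))))"
Tracking depth:
  Position 0 '(': depth becomes 1
  Position 1 ')': depth becomes 0
  Position 2 '(': depth becomes 1
  Position 3 '(': depth becomes 2
  Position 4 ')': depth becomes 1
  Position 5 '(': depth becomes 2
  Position 6 ')': depth becomes 1
  Position 7 ')': depth becomes 0
  Position 8 '(': depth becomes 1
  Position 9 ')': depth becomes 0
  Position 10 '(': depth becomes 1
  Position 11 '(': depth becomes 2
  Position 12 '(': depth becomes 3
  Position 13 '(': depth becomes 4
  Position 14 '(': depth becomes 5
  Position 15 ')': depth becomes 4
  Position 16 '(': depth becomes 5
  Position 17 ')': depth becomes 4
  Position 18 ')': depth becomes 3
  Position 19 ')': depth becomes 2
  Position 20 ')': depth becomes 1
  Position 21 ')': depth becomes 0
Maximum depth reached: 5

5


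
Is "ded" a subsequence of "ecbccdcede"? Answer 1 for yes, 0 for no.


Check if "ded" is a subsequence of "ecbccdcede"
Greedy scan:
  Position 0 ('e'): no match needed
  Position 1 ('c'): no match needed
  Position 2 ('b'): no match needed
  Position 3 ('c'): no match needed
  Position 4 ('c'): no match needed
  Position 5 ('d'): matches sub[0] = 'd'
  Position 6 ('c'): no match needed
  Position 7 ('e'): matches sub[1] = 'e'
  Position 8 ('d'): matches sub[2] = 'd'
  Position 9 ('e'): no match needed
All 3 characters matched => is a subsequence

1


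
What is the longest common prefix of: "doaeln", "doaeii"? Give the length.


Words: doaeln, doaeii
  Position 0: all 'd' => match
  Position 1: all 'o' => match
  Position 2: all 'a' => match
  Position 3: all 'e' => match
  Position 4: ('l', 'i') => mismatch, stop
LCP = "doae" (length 4)

4


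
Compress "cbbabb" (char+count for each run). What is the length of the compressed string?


Input: cbbabb
Runs:
  'c' x 1 => "c1"
  'b' x 2 => "b2"
  'a' x 1 => "a1"
  'b' x 2 => "b2"
Compressed: "c1b2a1b2"
Compressed length: 8

8


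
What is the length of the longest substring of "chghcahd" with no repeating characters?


Input: "chghcahd"
Sliding window (track last position of each char):
  Position 0 ('c'): window [0,0] length 1 -- new best
  Position 1 ('h'): window [0,1] length 2 -- new best
  Position 2 ('g'): window [0,2] length 3 -- new best
  Position 3 ('h'): repeat (last at 1), move window start to 2
  Position 3 ('h'): window [2,3] length 2
  Position 4 ('c'): window [2,4] length 3
  Position 5 ('a'): window [2,5] length 4 -- new best
  Position 6 ('h'): repeat (last at 3), move window start to 4
  Position 6 ('h'): window [4,6] length 3
  Position 7 ('d'): window [4,7] length 4
Longest substring with no repeats: "ghca" with length 4

4


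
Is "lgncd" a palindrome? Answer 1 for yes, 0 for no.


Input: lgncd
Reversed: dcngl
  Compare pos 0 ('l') with pos 4 ('d'): MISMATCH
  Compare pos 1 ('g') with pos 3 ('c'): MISMATCH
Result: not a palindrome

0


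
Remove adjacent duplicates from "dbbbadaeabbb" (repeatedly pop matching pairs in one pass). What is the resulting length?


Input: dbbbadaeabbb
Stack-based adjacent duplicate removal:
  Read 'd': push. Stack: d
  Read 'b': push. Stack: db
  Read 'b': matches stack top 'b' => pop. Stack: d
  Read 'b': push. Stack: db
  Read 'a': push. Stack: dba
  Read 'd': push. Stack: dbad
  Read 'a': push. Stack: dbada
  Read 'e': push. Stack: dbadae
  Read 'a': push. Stack: dbadaea
  Read 'b': push. Stack: dbadaeab
  Read 'b': matches stack top 'b' => pop. Stack: dbadaea
  Read 'b': push. Stack: dbadaeab
Final stack: "dbadaeab" (length 8)

8


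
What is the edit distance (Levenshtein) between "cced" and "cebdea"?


Computing edit distance: "cced" -> "cebdea"
DP table:
           c    e    b    d    e    a
      0    1    2    3    4    5    6
  c   1    0    1    2    3    4    5
  c   2    1    1    2    3    4    5
  e   3    2    1    2    3    3    4
  d   4    3    2    2    2    3    4
Edit distance = dp[4][6] = 4

4


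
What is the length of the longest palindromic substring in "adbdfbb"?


Input: "adbdfbb"
Checking substrings for palindromes:
  [1:4] "dbd" (len 3) => palindrome
  [5:7] "bb" (len 2) => palindrome
Longest palindromic substring: "dbd" with length 3

3


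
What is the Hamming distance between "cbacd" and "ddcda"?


Comparing "cbacd" and "ddcda" position by position:
  Position 0: 'c' vs 'd' => differ
  Position 1: 'b' vs 'd' => differ
  Position 2: 'a' vs 'c' => differ
  Position 3: 'c' vs 'd' => differ
  Position 4: 'd' vs 'a' => differ
Total differences (Hamming distance): 5

5


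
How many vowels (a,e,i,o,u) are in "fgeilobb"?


Input: fgeilobb
Checking each character:
  'f' at position 0: consonant
  'g' at position 1: consonant
  'e' at position 2: vowel (running total: 1)
  'i' at position 3: vowel (running total: 2)
  'l' at position 4: consonant
  'o' at position 5: vowel (running total: 3)
  'b' at position 6: consonant
  'b' at position 7: consonant
Total vowels: 3

3


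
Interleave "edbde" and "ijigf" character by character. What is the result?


Interleaving "edbde" and "ijigf":
  Position 0: 'e' from first, 'i' from second => "ei"
  Position 1: 'd' from first, 'j' from second => "dj"
  Position 2: 'b' from first, 'i' from second => "bi"
  Position 3: 'd' from first, 'g' from second => "dg"
  Position 4: 'e' from first, 'f' from second => "ef"
Result: eidjbidgef

eidjbidgef


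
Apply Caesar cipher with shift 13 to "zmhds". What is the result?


Caesar cipher: shift "zmhds" by 13
  'z' (pos 25) + 13 = pos 12 = 'm'
  'm' (pos 12) + 13 = pos 25 = 'z'
  'h' (pos 7) + 13 = pos 20 = 'u'
  'd' (pos 3) + 13 = pos 16 = 'q'
  's' (pos 18) + 13 = pos 5 = 'f'
Result: mzuqf

mzuqf


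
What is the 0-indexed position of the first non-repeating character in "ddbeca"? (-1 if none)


Input: ddbeca
Character frequencies:
  'a': 1
  'b': 1
  'c': 1
  'd': 2
  'e': 1
Scanning left to right for freq == 1:
  Position 0 ('d'): freq=2, skip
  Position 1 ('d'): freq=2, skip
  Position 2 ('b'): unique! => answer = 2

2


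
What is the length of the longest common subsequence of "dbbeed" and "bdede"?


LCS of "dbbeed" and "bdede"
DP table:
           b    d    e    d    e
      0    0    0    0    0    0
  d   0    0    1    1    1    1
  b   0    1    1    1    1    1
  b   0    1    1    1    1    1
  e   0    1    1    2    2    2
  e   0    1    1    2    2    3
  d   0    1    2    2    3    3
LCS length = dp[6][5] = 3

3


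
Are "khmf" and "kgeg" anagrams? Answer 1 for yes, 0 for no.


Strings: "khmf", "kgeg"
Sorted first:  fhkm
Sorted second: eggk
Differ at position 0: 'f' vs 'e' => not anagrams

0


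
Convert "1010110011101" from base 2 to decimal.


Input: "1010110011101" in base 2
Positional expansion:
  Digit '1' (value 1) x 2^12 = 4096
  Digit '0' (value 0) x 2^11 = 0
  Digit '1' (value 1) x 2^10 = 1024
  Digit '0' (value 0) x 2^9 = 0
  Digit '1' (value 1) x 2^8 = 256
  Digit '1' (value 1) x 2^7 = 128
  Digit '0' (value 0) x 2^6 = 0
  Digit '0' (value 0) x 2^5 = 0
  Digit '1' (value 1) x 2^4 = 16
  Digit '1' (value 1) x 2^3 = 8
  Digit '1' (value 1) x 2^2 = 4
  Digit '0' (value 0) x 2^1 = 0
  Digit '1' (value 1) x 2^0 = 1
Sum = 5533

5533


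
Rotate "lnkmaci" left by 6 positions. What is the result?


Input: "lnkmaci", rotate left by 6
First 6 characters: "lnkmac"
Remaining characters: "i"
Concatenate remaining + first: "i" + "lnkmac" = "ilnkmac"

ilnkmac


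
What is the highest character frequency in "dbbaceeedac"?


Input: dbbaceeedac
Character counts:
  'a': 2
  'b': 2
  'c': 2
  'd': 2
  'e': 3
Maximum frequency: 3

3


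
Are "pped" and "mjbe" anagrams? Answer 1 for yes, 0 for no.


Strings: "pped", "mjbe"
Sorted first:  depp
Sorted second: bejm
Differ at position 0: 'd' vs 'b' => not anagrams

0


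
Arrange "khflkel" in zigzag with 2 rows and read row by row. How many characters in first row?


Zigzag "khflkel" into 2 rows:
Placing characters:
  'k' => row 0
  'h' => row 1
  'f' => row 0
  'l' => row 1
  'k' => row 0
  'e' => row 1
  'l' => row 0
Rows:
  Row 0: "kfkl"
  Row 1: "hle"
First row length: 4

4


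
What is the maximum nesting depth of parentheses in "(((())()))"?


Input: "(((())()))"
Tracking depth:
  Position 0 '(': depth becomes 1
  Position 1 '(': depth becomes 2
  Position 2 '(': depth becomes 3
  Position 3 '(': depth becomes 4
  Position 4 ')': depth becomes 3
  Position 5 ')': depth becomes 2
  Position 6 '(': depth becomes 3
  Position 7 ')': depth becomes 2
  Position 8 ')': depth becomes 1
  Position 9 ')': depth becomes 0
Maximum depth reached: 4

4


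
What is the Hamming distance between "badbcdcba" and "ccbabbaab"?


Comparing "badbcdcba" and "ccbabbaab" position by position:
  Position 0: 'b' vs 'c' => differ
  Position 1: 'a' vs 'c' => differ
  Position 2: 'd' vs 'b' => differ
  Position 3: 'b' vs 'a' => differ
  Position 4: 'c' vs 'b' => differ
  Position 5: 'd' vs 'b' => differ
  Position 6: 'c' vs 'a' => differ
  Position 7: 'b' vs 'a' => differ
  Position 8: 'a' vs 'b' => differ
Total differences (Hamming distance): 9

9


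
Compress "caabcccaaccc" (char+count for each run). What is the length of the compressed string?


Input: caabcccaaccc
Runs:
  'c' x 1 => "c1"
  'a' x 2 => "a2"
  'b' x 1 => "b1"
  'c' x 3 => "c3"
  'a' x 2 => "a2"
  'c' x 3 => "c3"
Compressed: "c1a2b1c3a2c3"
Compressed length: 12

12


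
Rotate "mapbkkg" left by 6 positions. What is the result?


Input: "mapbkkg", rotate left by 6
First 6 characters: "mapbkk"
Remaining characters: "g"
Concatenate remaining + first: "g" + "mapbkk" = "gmapbkk"

gmapbkk


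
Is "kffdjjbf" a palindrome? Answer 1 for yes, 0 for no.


Input: kffdjjbf
Reversed: fbjjdffk
  Compare pos 0 ('k') with pos 7 ('f'): MISMATCH
  Compare pos 1 ('f') with pos 6 ('b'): MISMATCH
  Compare pos 2 ('f') with pos 5 ('j'): MISMATCH
  Compare pos 3 ('d') with pos 4 ('j'): MISMATCH
Result: not a palindrome

0


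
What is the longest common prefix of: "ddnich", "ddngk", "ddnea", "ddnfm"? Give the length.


Words: ddnich, ddngk, ddnea, ddnfm
  Position 0: all 'd' => match
  Position 1: all 'd' => match
  Position 2: all 'n' => match
  Position 3: ('i', 'g', 'e', 'f') => mismatch, stop
LCP = "ddn" (length 3)

3


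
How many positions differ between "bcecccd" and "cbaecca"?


Comparing "bcecccd" and "cbaecca" position by position:
  Position 0: 'b' vs 'c' => DIFFER
  Position 1: 'c' vs 'b' => DIFFER
  Position 2: 'e' vs 'a' => DIFFER
  Position 3: 'c' vs 'e' => DIFFER
  Position 4: 'c' vs 'c' => same
  Position 5: 'c' vs 'c' => same
  Position 6: 'd' vs 'a' => DIFFER
Positions that differ: 5

5


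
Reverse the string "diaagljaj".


Input: diaagljaj
Reading characters right to left:
  Position 8: 'j'
  Position 7: 'a'
  Position 6: 'j'
  Position 5: 'l'
  Position 4: 'g'
  Position 3: 'a'
  Position 2: 'a'
  Position 1: 'i'
  Position 0: 'd'
Reversed: jajlgaaid

jajlgaaid


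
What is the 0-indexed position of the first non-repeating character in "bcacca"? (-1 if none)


Input: bcacca
Character frequencies:
  'a': 2
  'b': 1
  'c': 3
Scanning left to right for freq == 1:
  Position 0 ('b'): unique! => answer = 0

0


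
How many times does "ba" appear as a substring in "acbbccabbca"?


Searching for "ba" in "acbbccabbca"
Scanning each position:
  Position 0: "ac" => no
  Position 1: "cb" => no
  Position 2: "bb" => no
  Position 3: "bc" => no
  Position 4: "cc" => no
  Position 5: "ca" => no
  Position 6: "ab" => no
  Position 7: "bb" => no
  Position 8: "bc" => no
  Position 9: "ca" => no
Total occurrences: 0

0


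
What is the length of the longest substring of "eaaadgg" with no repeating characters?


Input: "eaaadgg"
Sliding window (track last position of each char):
  Position 0 ('e'): window [0,0] length 1 -- new best
  Position 1 ('a'): window [0,1] length 2 -- new best
  Position 2 ('a'): repeat (last at 1), move window start to 2
  Position 2 ('a'): window [2,2] length 1
  Position 3 ('a'): repeat (last at 2), move window start to 3
  Position 3 ('a'): window [3,3] length 1
  Position 4 ('d'): window [3,4] length 2
  Position 5 ('g'): window [3,5] length 3 -- new best
  Position 6 ('g'): repeat (last at 5), move window start to 6
  Position 6 ('g'): window [6,6] length 1
Longest substring with no repeats: "adg" with length 3

3


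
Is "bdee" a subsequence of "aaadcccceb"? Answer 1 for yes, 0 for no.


Check if "bdee" is a subsequence of "aaadcccceb"
Greedy scan:
  Position 0 ('a'): no match needed
  Position 1 ('a'): no match needed
  Position 2 ('a'): no match needed
  Position 3 ('d'): no match needed
  Position 4 ('c'): no match needed
  Position 5 ('c'): no match needed
  Position 6 ('c'): no match needed
  Position 7 ('c'): no match needed
  Position 8 ('e'): no match needed
  Position 9 ('b'): matches sub[0] = 'b'
Only matched 1/4 characters => not a subsequence

0


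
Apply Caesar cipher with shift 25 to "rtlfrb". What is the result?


Caesar cipher: shift "rtlfrb" by 25
  'r' (pos 17) + 25 = pos 16 = 'q'
  't' (pos 19) + 25 = pos 18 = 's'
  'l' (pos 11) + 25 = pos 10 = 'k'
  'f' (pos 5) + 25 = pos 4 = 'e'
  'r' (pos 17) + 25 = pos 16 = 'q'
  'b' (pos 1) + 25 = pos 0 = 'a'
Result: qskeqa

qskeqa


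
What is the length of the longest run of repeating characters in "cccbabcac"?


Input: "cccbabcac"
Scanning for longest run:
  Position 1 ('c'): continues run of 'c', length=2
  Position 2 ('c'): continues run of 'c', length=3
  Position 3 ('b'): new char, reset run to 1
  Position 4 ('a'): new char, reset run to 1
  Position 5 ('b'): new char, reset run to 1
  Position 6 ('c'): new char, reset run to 1
  Position 7 ('a'): new char, reset run to 1
  Position 8 ('c'): new char, reset run to 1
Longest run: 'c' with length 3

3


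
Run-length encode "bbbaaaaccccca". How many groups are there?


Input: bbbaaaaccccca
Scanning for consecutive runs:
  Group 1: 'b' x 3 (positions 0-2)
  Group 2: 'a' x 4 (positions 3-6)
  Group 3: 'c' x 5 (positions 7-11)
  Group 4: 'a' x 1 (positions 12-12)
Total groups: 4

4


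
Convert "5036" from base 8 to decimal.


Input: "5036" in base 8
Positional expansion:
  Digit '5' (value 5) x 8^3 = 2560
  Digit '0' (value 0) x 8^2 = 0
  Digit '3' (value 3) x 8^1 = 24
  Digit '6' (value 6) x 8^0 = 6
Sum = 2590

2590


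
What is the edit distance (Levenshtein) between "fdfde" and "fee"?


Computing edit distance: "fdfde" -> "fee"
DP table:
           f    e    e
      0    1    2    3
  f   1    0    1    2
  d   2    1    1    2
  f   3    2    2    2
  d   4    3    3    3
  e   5    4    3    3
Edit distance = dp[5][3] = 3

3


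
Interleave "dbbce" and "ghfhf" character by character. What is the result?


Interleaving "dbbce" and "ghfhf":
  Position 0: 'd' from first, 'g' from second => "dg"
  Position 1: 'b' from first, 'h' from second => "bh"
  Position 2: 'b' from first, 'f' from second => "bf"
  Position 3: 'c' from first, 'h' from second => "ch"
  Position 4: 'e' from first, 'f' from second => "ef"
Result: dgbhbfchef

dgbhbfchef


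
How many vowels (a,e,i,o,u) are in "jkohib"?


Input: jkohib
Checking each character:
  'j' at position 0: consonant
  'k' at position 1: consonant
  'o' at position 2: vowel (running total: 1)
  'h' at position 3: consonant
  'i' at position 4: vowel (running total: 2)
  'b' at position 5: consonant
Total vowels: 2

2


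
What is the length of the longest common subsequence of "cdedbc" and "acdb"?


LCS of "cdedbc" and "acdb"
DP table:
           a    c    d    b
      0    0    0    0    0
  c   0    0    1    1    1
  d   0    0    1    2    2
  e   0    0    1    2    2
  d   0    0    1    2    2
  b   0    0    1    2    3
  c   0    0    1    2    3
LCS length = dp[6][4] = 3

3


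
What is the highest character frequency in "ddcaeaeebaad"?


Input: ddcaeaeebaad
Character counts:
  'a': 4
  'b': 1
  'c': 1
  'd': 3
  'e': 3
Maximum frequency: 4

4


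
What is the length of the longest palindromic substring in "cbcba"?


Input: "cbcba"
Checking substrings for palindromes:
  [0:3] "cbc" (len 3) => palindrome
  [1:4] "bcb" (len 3) => palindrome
Longest palindromic substring: "cbc" with length 3

3


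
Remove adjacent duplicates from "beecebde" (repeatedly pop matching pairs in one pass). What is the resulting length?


Input: beecebde
Stack-based adjacent duplicate removal:
  Read 'b': push. Stack: b
  Read 'e': push. Stack: be
  Read 'e': matches stack top 'e' => pop. Stack: b
  Read 'c': push. Stack: bc
  Read 'e': push. Stack: bce
  Read 'b': push. Stack: bceb
  Read 'd': push. Stack: bcebd
  Read 'e': push. Stack: bcebde
Final stack: "bcebde" (length 6)

6


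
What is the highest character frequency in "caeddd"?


Input: caeddd
Character counts:
  'a': 1
  'c': 1
  'd': 3
  'e': 1
Maximum frequency: 3

3


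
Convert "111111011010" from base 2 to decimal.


Input: "111111011010" in base 2
Positional expansion:
  Digit '1' (value 1) x 2^11 = 2048
  Digit '1' (value 1) x 2^10 = 1024
  Digit '1' (value 1) x 2^9 = 512
  Digit '1' (value 1) x 2^8 = 256
  Digit '1' (value 1) x 2^7 = 128
  Digit '1' (value 1) x 2^6 = 64
  Digit '0' (value 0) x 2^5 = 0
  Digit '1' (value 1) x 2^4 = 16
  Digit '1' (value 1) x 2^3 = 8
  Digit '0' (value 0) x 2^2 = 0
  Digit '1' (value 1) x 2^1 = 2
  Digit '0' (value 0) x 2^0 = 0
Sum = 4058

4058


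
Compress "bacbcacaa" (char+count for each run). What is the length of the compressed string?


Input: bacbcacaa
Runs:
  'b' x 1 => "b1"
  'a' x 1 => "a1"
  'c' x 1 => "c1"
  'b' x 1 => "b1"
  'c' x 1 => "c1"
  'a' x 1 => "a1"
  'c' x 1 => "c1"
  'a' x 2 => "a2"
Compressed: "b1a1c1b1c1a1c1a2"
Compressed length: 16

16


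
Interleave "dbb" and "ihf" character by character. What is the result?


Interleaving "dbb" and "ihf":
  Position 0: 'd' from first, 'i' from second => "di"
  Position 1: 'b' from first, 'h' from second => "bh"
  Position 2: 'b' from first, 'f' from second => "bf"
Result: dibhbf

dibhbf


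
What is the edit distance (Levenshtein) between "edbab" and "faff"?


Computing edit distance: "edbab" -> "faff"
DP table:
           f    a    f    f
      0    1    2    3    4
  e   1    1    2    3    4
  d   2    2    2    3    4
  b   3    3    3    3    4
  a   4    4    3    4    4
  b   5    5    4    4    5
Edit distance = dp[5][4] = 5

5


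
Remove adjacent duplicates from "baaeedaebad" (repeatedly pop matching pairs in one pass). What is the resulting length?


Input: baaeedaebad
Stack-based adjacent duplicate removal:
  Read 'b': push. Stack: b
  Read 'a': push. Stack: ba
  Read 'a': matches stack top 'a' => pop. Stack: b
  Read 'e': push. Stack: be
  Read 'e': matches stack top 'e' => pop. Stack: b
  Read 'd': push. Stack: bd
  Read 'a': push. Stack: bda
  Read 'e': push. Stack: bdae
  Read 'b': push. Stack: bdaeb
  Read 'a': push. Stack: bdaeba
  Read 'd': push. Stack: bdaebad
Final stack: "bdaebad" (length 7)

7


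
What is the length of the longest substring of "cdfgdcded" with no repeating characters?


Input: "cdfgdcded"
Sliding window (track last position of each char):
  Position 0 ('c'): window [0,0] length 1 -- new best
  Position 1 ('d'): window [0,1] length 2 -- new best
  Position 2 ('f'): window [0,2] length 3 -- new best
  Position 3 ('g'): window [0,3] length 4 -- new best
  Position 4 ('d'): repeat (last at 1), move window start to 2
  Position 4 ('d'): window [2,4] length 3
  Position 5 ('c'): window [2,5] length 4
  Position 6 ('d'): repeat (last at 4), move window start to 5
  Position 6 ('d'): window [5,6] length 2
  Position 7 ('e'): window [5,7] length 3
  Position 8 ('d'): repeat (last at 6), move window start to 7
  Position 8 ('d'): window [7,8] length 2
Longest substring with no repeats: "cdfg" with length 4

4


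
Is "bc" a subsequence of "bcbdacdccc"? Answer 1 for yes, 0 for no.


Check if "bc" is a subsequence of "bcbdacdccc"
Greedy scan:
  Position 0 ('b'): matches sub[0] = 'b'
  Position 1 ('c'): matches sub[1] = 'c'
  Position 2 ('b'): no match needed
  Position 3 ('d'): no match needed
  Position 4 ('a'): no match needed
  Position 5 ('c'): no match needed
  Position 6 ('d'): no match needed
  Position 7 ('c'): no match needed
  Position 8 ('c'): no match needed
  Position 9 ('c'): no match needed
All 2 characters matched => is a subsequence

1


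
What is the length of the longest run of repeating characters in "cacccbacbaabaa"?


Input: "cacccbacbaabaa"
Scanning for longest run:
  Position 1 ('a'): new char, reset run to 1
  Position 2 ('c'): new char, reset run to 1
  Position 3 ('c'): continues run of 'c', length=2
  Position 4 ('c'): continues run of 'c', length=3
  Position 5 ('b'): new char, reset run to 1
  Position 6 ('a'): new char, reset run to 1
  Position 7 ('c'): new char, reset run to 1
  Position 8 ('b'): new char, reset run to 1
  Position 9 ('a'): new char, reset run to 1
  Position 10 ('a'): continues run of 'a', length=2
  Position 11 ('b'): new char, reset run to 1
  Position 12 ('a'): new char, reset run to 1
  Position 13 ('a'): continues run of 'a', length=2
Longest run: 'c' with length 3

3


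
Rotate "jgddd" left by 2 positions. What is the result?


Input: "jgddd", rotate left by 2
First 2 characters: "jg"
Remaining characters: "ddd"
Concatenate remaining + first: "ddd" + "jg" = "dddjg"

dddjg


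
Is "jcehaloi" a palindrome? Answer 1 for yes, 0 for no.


Input: jcehaloi
Reversed: iolahecj
  Compare pos 0 ('j') with pos 7 ('i'): MISMATCH
  Compare pos 1 ('c') with pos 6 ('o'): MISMATCH
  Compare pos 2 ('e') with pos 5 ('l'): MISMATCH
  Compare pos 3 ('h') with pos 4 ('a'): MISMATCH
Result: not a palindrome

0


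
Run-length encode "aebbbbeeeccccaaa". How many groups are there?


Input: aebbbbeeeccccaaa
Scanning for consecutive runs:
  Group 1: 'a' x 1 (positions 0-0)
  Group 2: 'e' x 1 (positions 1-1)
  Group 3: 'b' x 4 (positions 2-5)
  Group 4: 'e' x 3 (positions 6-8)
  Group 5: 'c' x 4 (positions 9-12)
  Group 6: 'a' x 3 (positions 13-15)
Total groups: 6

6


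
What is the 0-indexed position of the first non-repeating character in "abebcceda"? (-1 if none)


Input: abebcceda
Character frequencies:
  'a': 2
  'b': 2
  'c': 2
  'd': 1
  'e': 2
Scanning left to right for freq == 1:
  Position 0 ('a'): freq=2, skip
  Position 1 ('b'): freq=2, skip
  Position 2 ('e'): freq=2, skip
  Position 3 ('b'): freq=2, skip
  Position 4 ('c'): freq=2, skip
  Position 5 ('c'): freq=2, skip
  Position 6 ('e'): freq=2, skip
  Position 7 ('d'): unique! => answer = 7

7


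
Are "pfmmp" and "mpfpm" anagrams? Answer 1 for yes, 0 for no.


Strings: "pfmmp", "mpfpm"
Sorted first:  fmmpp
Sorted second: fmmpp
Sorted forms match => anagrams

1


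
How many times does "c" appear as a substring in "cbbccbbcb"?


Searching for "c" in "cbbccbbcb"
Scanning each position:
  Position 0: "c" => MATCH
  Position 1: "b" => no
  Position 2: "b" => no
  Position 3: "c" => MATCH
  Position 4: "c" => MATCH
  Position 5: "b" => no
  Position 6: "b" => no
  Position 7: "c" => MATCH
  Position 8: "b" => no
Total occurrences: 4

4


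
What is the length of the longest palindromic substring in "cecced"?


Input: "cecced"
Checking substrings for palindromes:
  [1:5] "ecce" (len 4) => palindrome
  [0:3] "cec" (len 3) => palindrome
  [2:4] "cc" (len 2) => palindrome
Longest palindromic substring: "ecce" with length 4

4


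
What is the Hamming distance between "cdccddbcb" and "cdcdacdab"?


Comparing "cdccddbcb" and "cdcdacdab" position by position:
  Position 0: 'c' vs 'c' => same
  Position 1: 'd' vs 'd' => same
  Position 2: 'c' vs 'c' => same
  Position 3: 'c' vs 'd' => differ
  Position 4: 'd' vs 'a' => differ
  Position 5: 'd' vs 'c' => differ
  Position 6: 'b' vs 'd' => differ
  Position 7: 'c' vs 'a' => differ
  Position 8: 'b' vs 'b' => same
Total differences (Hamming distance): 5

5


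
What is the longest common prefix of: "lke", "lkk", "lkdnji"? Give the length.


Words: lke, lkk, lkdnji
  Position 0: all 'l' => match
  Position 1: all 'k' => match
  Position 2: ('e', 'k', 'd') => mismatch, stop
LCP = "lk" (length 2)

2


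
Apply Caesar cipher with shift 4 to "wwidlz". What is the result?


Caesar cipher: shift "wwidlz" by 4
  'w' (pos 22) + 4 = pos 0 = 'a'
  'w' (pos 22) + 4 = pos 0 = 'a'
  'i' (pos 8) + 4 = pos 12 = 'm'
  'd' (pos 3) + 4 = pos 7 = 'h'
  'l' (pos 11) + 4 = pos 15 = 'p'
  'z' (pos 25) + 4 = pos 3 = 'd'
Result: aamhpd

aamhpd


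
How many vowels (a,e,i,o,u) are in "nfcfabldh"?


Input: nfcfabldh
Checking each character:
  'n' at position 0: consonant
  'f' at position 1: consonant
  'c' at position 2: consonant
  'f' at position 3: consonant
  'a' at position 4: vowel (running total: 1)
  'b' at position 5: consonant
  'l' at position 6: consonant
  'd' at position 7: consonant
  'h' at position 8: consonant
Total vowels: 1

1


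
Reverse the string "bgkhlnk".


Input: bgkhlnk
Reading characters right to left:
  Position 6: 'k'
  Position 5: 'n'
  Position 4: 'l'
  Position 3: 'h'
  Position 2: 'k'
  Position 1: 'g'
  Position 0: 'b'
Reversed: knlhkgb

knlhkgb


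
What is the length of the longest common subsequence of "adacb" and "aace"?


LCS of "adacb" and "aace"
DP table:
           a    a    c    e
      0    0    0    0    0
  a   0    1    1    1    1
  d   0    1    1    1    1
  a   0    1    2    2    2
  c   0    1    2    3    3
  b   0    1    2    3    3
LCS length = dp[5][4] = 3

3


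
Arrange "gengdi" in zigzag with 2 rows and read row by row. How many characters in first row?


Zigzag "gengdi" into 2 rows:
Placing characters:
  'g' => row 0
  'e' => row 1
  'n' => row 0
  'g' => row 1
  'd' => row 0
  'i' => row 1
Rows:
  Row 0: "gnd"
  Row 1: "egi"
First row length: 3

3


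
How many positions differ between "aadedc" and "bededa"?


Comparing "aadedc" and "bededa" position by position:
  Position 0: 'a' vs 'b' => DIFFER
  Position 1: 'a' vs 'e' => DIFFER
  Position 2: 'd' vs 'd' => same
  Position 3: 'e' vs 'e' => same
  Position 4: 'd' vs 'd' => same
  Position 5: 'c' vs 'a' => DIFFER
Positions that differ: 3

3


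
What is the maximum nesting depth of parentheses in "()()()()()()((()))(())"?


Input: "()()()()()()((()))(())"
Tracking depth:
  Position 0 '(': depth becomes 1
  Position 1 ')': depth becomes 0
  Position 2 '(': depth becomes 1
  Position 3 ')': depth becomes 0
  Position 4 '(': depth becomes 1
  Position 5 ')': depth becomes 0
  Position 6 '(': depth becomes 1
  Position 7 ')': depth becomes 0
  Position 8 '(': depth becomes 1
  Position 9 ')': depth becomes 0
  Position 10 '(': depth becomes 1
  Position 11 ')': depth becomes 0
  Position 12 '(': depth becomes 1
  Position 13 '(': depth becomes 2
  Position 14 '(': depth becomes 3
  Position 15 ')': depth becomes 2
  Position 16 ')': depth becomes 1
  Position 17 ')': depth becomes 0
  Position 18 '(': depth becomes 1
  Position 19 '(': depth becomes 2
  Position 20 ')': depth becomes 1
  Position 21 ')': depth becomes 0
Maximum depth reached: 3

3


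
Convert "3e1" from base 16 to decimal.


Input: "3e1" in base 16
Positional expansion:
  Digit '3' (value 3) x 16^2 = 768
  Digit 'e' (value 14) x 16^1 = 224
  Digit '1' (value 1) x 16^0 = 1
Sum = 993

993


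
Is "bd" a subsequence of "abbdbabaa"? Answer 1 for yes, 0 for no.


Check if "bd" is a subsequence of "abbdbabaa"
Greedy scan:
  Position 0 ('a'): no match needed
  Position 1 ('b'): matches sub[0] = 'b'
  Position 2 ('b'): no match needed
  Position 3 ('d'): matches sub[1] = 'd'
  Position 4 ('b'): no match needed
  Position 5 ('a'): no match needed
  Position 6 ('b'): no match needed
  Position 7 ('a'): no match needed
  Position 8 ('a'): no match needed
All 2 characters matched => is a subsequence

1


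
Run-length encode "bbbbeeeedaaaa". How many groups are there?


Input: bbbbeeeedaaaa
Scanning for consecutive runs:
  Group 1: 'b' x 4 (positions 0-3)
  Group 2: 'e' x 4 (positions 4-7)
  Group 3: 'd' x 1 (positions 8-8)
  Group 4: 'a' x 4 (positions 9-12)
Total groups: 4

4
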